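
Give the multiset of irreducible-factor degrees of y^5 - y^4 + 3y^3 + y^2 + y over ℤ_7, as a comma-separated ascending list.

Write f(y) = y^5 - y^4 + 3y^3 + y^2 + y.
Linear factors from roots: (y), (y + 3), (y + 2).
Complete factorization: f(y) = (y)·(y + 2)·(y + 3)·(y^2 + y - 1).
Factor degrees with multiplicity: 1 + 1 + 1 + 2 = 5.

1, 1, 1, 2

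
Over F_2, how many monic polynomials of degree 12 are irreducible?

x^(2^12) − x is the product of all monic irreducibles of degree dividing 12; Möbius inversion gives N = (1/12) Σ μ(12/d)·2^d.
Divisors of 12: 1, 2, 3, 4, 6, 12; μ(12/d) for each: 0, 1, 0, -1, -1, 1.
Σ = 2^2 − 2^4 − 2^6 + 2^12 = 4020.
N = 4020/12 = 335.

335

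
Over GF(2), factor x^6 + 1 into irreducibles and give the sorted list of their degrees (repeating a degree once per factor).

Write f(x) = x^6 + 1.
Roots in GF(2): f(0) = 1; f(1) = 0 → root.
Linear factors from roots: (x + 1).
Complete factorization: f(x) = (x + 1)^2·(x^2 + x + 1)^2.
Factor degrees with multiplicity: 1 + 1 + 2 + 2 = 6.

1, 1, 2, 2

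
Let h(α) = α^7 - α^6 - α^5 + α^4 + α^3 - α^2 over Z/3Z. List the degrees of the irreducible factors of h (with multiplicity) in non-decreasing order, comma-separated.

Roots in Z/3Z: h(0) = 0 → root; h(1) = 0 → root; h(2) = 1.
Linear factors from roots: (α), (α - 1).
Complete factorization: h(α) = (α - 1)·(α)^2·(α^2 + 1)^2.
Factor degrees with multiplicity: 1 + 1 + 1 + 2 + 2 = 7.

1, 1, 1, 2, 2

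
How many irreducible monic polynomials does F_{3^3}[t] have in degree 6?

64566684

By the necklace-counting formula, N_27(6) = (1/6) Σ_{d|6} μ(6/d)·27^d.
Divisors of 6: 1, 2, 3, 6; μ(6/d) for each: 1, -1, -1, 1.
Σ = 27^1 − 27^2 − 27^3 + 27^6 = 387400104.
N = 387400104/6 = 64566684.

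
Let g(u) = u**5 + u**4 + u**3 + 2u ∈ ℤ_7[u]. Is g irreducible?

No

Check for roots in ℤ_7: g(0) = 0 → root; g(1) = 5; g(2) = 4; g(3) = 0 → root; g(4) = 1; g(5) = 0 → root; g(6) = 4.
g(0) = 0, so (u) divides g(u); g is reducible.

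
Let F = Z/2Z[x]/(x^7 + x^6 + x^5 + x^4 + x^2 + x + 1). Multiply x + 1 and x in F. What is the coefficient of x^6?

0

Multiply in Z/2Z[x]: (x + 1)·(x) = x^2 + x.
Reduced: x^2 + x.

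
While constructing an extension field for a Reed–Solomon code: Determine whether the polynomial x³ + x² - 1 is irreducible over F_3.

Write m(x) = x³ + x² - 1.
Check for roots in F_3: m(0) = 2; m(1) = 1; m(2) = 2.
No roots. A degree-3 polynomial over a field with no linear factor is irreducible.

Yes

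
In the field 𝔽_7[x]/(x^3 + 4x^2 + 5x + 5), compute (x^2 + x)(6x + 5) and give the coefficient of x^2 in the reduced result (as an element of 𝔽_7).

Multiply in 𝔽_7[x]: (x^2 + x)·(6x + 5) = 6x^3 + 4x^2 + 5x.
Reduce using x^3 ≡ 3x^2 + 2x + 2 (mod x^3 + 4x^2 + 5x + 5).
Reduced: x^2 + 3x + 5.

1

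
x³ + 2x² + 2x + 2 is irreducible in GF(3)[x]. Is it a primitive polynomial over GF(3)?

No

Write f(x) = x³ + 2x² + 2x + 2.
|GF(3^3)^×| = 3^3 − 1 = 26. Prime factorization: 26 = 2·13.
f is primitive ⇔ x has order 26 in GF(3)[x]/(f), i.e. x^(26/q) ≠ 1 for each prime q | 26.
x^(13) mod f = 1
x^(2) mod f = x².
Since x^(13) = 1, the order of x divides 13 < 26; not primitive.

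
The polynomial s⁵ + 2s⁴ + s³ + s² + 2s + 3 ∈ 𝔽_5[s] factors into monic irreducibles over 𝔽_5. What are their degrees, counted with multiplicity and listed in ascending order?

Write f(s) = s⁵ + 2s⁴ + s³ + s² + 2s + 3.
Roots in 𝔽_5: f(0) = 3; f(1) = 0 → root; f(2) = 3; f(3) = 0 → root; f(4) = 2.
Linear factors from roots: (s + 4), (s + 2).
Complete factorization: f(s) = (s + 2)·(s + 4)^2·(s² + 2s + 4).
Factor degrees with multiplicity: 1 + 1 + 1 + 2 = 5.

1, 1, 1, 2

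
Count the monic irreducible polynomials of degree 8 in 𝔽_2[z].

30

Gauss's count: N_{2}(8) = (1/8) Σ_{d|8} μ(8/d)·2^d.
Divisors of 8: 1, 2, 4, 8; μ(8/d) for each: 0, 0, -1, 1.
Σ = − 2^4 + 2^8 = 240.
N = 240/8 = 30.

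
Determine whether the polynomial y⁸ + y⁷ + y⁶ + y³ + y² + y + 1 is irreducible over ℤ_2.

Write P(y) = y⁸ + y⁷ + y⁶ + y³ + y² + y + 1.
Check for roots in ℤ_2: P(0) = 1; P(1) = 1.
No roots, so no linear factors.
Monic irreducibles of degree 2 over GF(2): y² + y + 1.
None of them divide P (all give nonzero remainder).
Monic irreducibles of degree 3 over GF(2): y³ + y + 1, y³ + y² + 1.
None of them divide P (all give nonzero remainder).
Monic irreducibles of degree 4 over GF(2): y⁴ + y + 1, y⁴ + y³ + 1, y⁴ + y³ + y² + y + 1.
None of them divide P (all give nonzero remainder).
No irreducible factor of degree ≤ 4 exists, so P is irreducible over GF(2).

Yes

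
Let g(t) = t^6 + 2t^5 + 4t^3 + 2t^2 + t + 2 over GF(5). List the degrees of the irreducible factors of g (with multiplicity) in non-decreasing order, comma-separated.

Roots in GF(5): g(0) = 2; g(1) = 2; g(2) = 2; g(3) = 1; g(4) = 3.
Complete factorization: g(t) = (t^6 + 2t^5 + 4t^3 + 2t^2 + t + 2).
Factor degrees with multiplicity: 6 = 6.

6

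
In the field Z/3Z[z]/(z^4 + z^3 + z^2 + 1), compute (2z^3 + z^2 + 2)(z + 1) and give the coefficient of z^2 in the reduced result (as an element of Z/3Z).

Multiply in Z/3Z[z]: (2z^3 + z^2 + 2)·(z + 1) = 2z^4 + z^2 + 2z + 2.
Reduce using z^4 ≡ 2z^3 + 2z^2 + 2 (mod z^4 + z^3 + z^2 + 1).
Reduced: z^3 + 2z^2 + 2z.

2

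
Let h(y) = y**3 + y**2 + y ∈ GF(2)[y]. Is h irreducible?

Check for roots in GF(2): h(0) = 0 → root; h(1) = 1.
h(0) = 0, so (y) divides h(y); h is reducible.

No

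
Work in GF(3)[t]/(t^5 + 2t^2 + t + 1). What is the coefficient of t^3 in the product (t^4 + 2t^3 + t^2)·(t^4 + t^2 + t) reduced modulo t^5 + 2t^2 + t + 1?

0

Multiply in GF(3)[t]: (t^4 + 2t^3 + t^2)·(t^4 + t^2 + t) = t^8 + 2t^7 + 2t^6 + t^3.
Reduce using t^5 ≡ t^2 + 2t + 2 (mod t^5 + 2t^2 + t + 1).
Reduced: t^4 + 2.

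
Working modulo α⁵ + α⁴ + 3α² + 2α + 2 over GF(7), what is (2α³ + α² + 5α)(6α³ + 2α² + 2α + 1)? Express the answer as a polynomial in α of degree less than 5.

3α^4 + 6α^3 + 6α + 4

Multiply in GF(7)[α]: (2α³ + α² + 5α)·(6α³ + 2α² + 2α + 1) = 5α⁶ + 3α⁵ + α⁴ + 4α² + 5α.
Reduce using α⁵ ≡ 6α⁴ + 4α² + 5α + 5 (mod α⁵ + α⁴ + 3α² + 2α + 2).
Reduced: 3α⁴ + 6α³ + 6α + 4.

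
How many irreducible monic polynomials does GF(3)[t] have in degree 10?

The number of monic irreducibles of degree 10 over GF(3) is (1/10)·Σ_{d∣10} μ(10/d) 3^d.
Divisors of 10: 1, 2, 5, 10; μ(10/d) for each: 1, -1, -1, 1.
Σ = 3^1 − 3^2 − 3^5 + 3^10 = 58800.
N = 58800/10 = 5880.

5880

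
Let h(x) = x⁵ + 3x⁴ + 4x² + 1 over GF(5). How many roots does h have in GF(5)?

0

Evaluate at each of the 5 elements of GF(5):
h(0) = 1; h(1) = 4; h(2) = 2; h(3) = 3; h(4) = 2.
No element is a root.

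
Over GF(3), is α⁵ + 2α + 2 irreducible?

Yes

Write g(α) = α⁵ + 2α + 2.
Check for roots in GF(3): g(0) = 2; g(1) = 2; g(2) = 2.
No roots, so no linear factors.
Monic irreducibles of degree 2 over GF(3): α² + 1, α² + α + 2, α² + 2α + 2.
None of them divide g (all give nonzero remainder).
No irreducible factor of degree ≤ 2 exists, so g is irreducible over GF(3).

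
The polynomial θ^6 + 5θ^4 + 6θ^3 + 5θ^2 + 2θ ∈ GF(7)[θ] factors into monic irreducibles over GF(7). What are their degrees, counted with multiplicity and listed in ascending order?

1, 1, 2, 2

Write h(θ) = θ^6 + 5θ^4 + 6θ^3 + 5θ^2 + 2θ.
Linear factors from roots: (θ), (θ + 2).
Complete factorization: h(θ) = (θ)·(θ + 2)·(θ^2 + θ + 6)·(θ^2 + 4θ + 6).
Factor degrees with multiplicity: 1 + 1 + 2 + 2 = 6.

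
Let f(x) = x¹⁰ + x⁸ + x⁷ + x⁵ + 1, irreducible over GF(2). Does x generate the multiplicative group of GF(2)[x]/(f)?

Yes

|GF(2^10)^×| = 2^10 − 1 = 1023. Prime factorization: 1023 = 3·11·31.
f is primitive ⇔ x has order 1023 in GF(2)[x]/(f), i.e. x^(1023/q) ≠ 1 for each prime q | 1023.
x^(341) mod f = x⁷ + x⁶ + x⁵ + x² + x + 1.
x^(93) mod f = x⁹ + x⁶ + x⁴ + x³.
x^(33) mod f = x⁸ + x⁷ + x⁴ + x + 1.
None equal 1, so x has full order 1023; f is primitive.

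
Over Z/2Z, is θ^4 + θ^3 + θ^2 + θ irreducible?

No

Write g(θ) = θ^4 + θ^3 + θ^2 + θ.
Check for roots in Z/2Z: g(0) = 0 → root; g(1) = 0 → root.
g(0) = 0, so (θ) divides g(θ); g is reducible.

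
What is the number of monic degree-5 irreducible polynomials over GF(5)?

624

The number of monic irreducibles of degree 5 over GF(5) is (1/5)·Σ_{d∣5} μ(5/d) 5^d.
Divisors of 5: 1, 5; μ(5/d) for each: -1, 1.
Σ = − 5^1 + 5^5 = 3120.
N = 3120/5 = 624.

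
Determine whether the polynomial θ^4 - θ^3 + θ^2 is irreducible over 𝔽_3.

Write h(θ) = θ^4 - θ^3 + θ^2.
Check for roots in 𝔽_3: h(0) = 0 → root; h(1) = 1; h(2) = 0 → root.
h(0) = 0, so (θ) divides h(θ); h is reducible.

No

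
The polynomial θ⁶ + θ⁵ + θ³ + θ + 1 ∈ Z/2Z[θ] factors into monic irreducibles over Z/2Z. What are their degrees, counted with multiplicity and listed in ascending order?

2, 2, 2

Write g(θ) = θ⁶ + θ⁵ + θ³ + θ + 1.
Roots in Z/2Z: g(0) = 1; g(1) = 1.
Complete factorization: g(θ) = (θ² + θ + 1)^3.
Factor degrees with multiplicity: 2 + 2 + 2 = 6.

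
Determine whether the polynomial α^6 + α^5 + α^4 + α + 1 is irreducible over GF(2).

Write g(α) = α^6 + α^5 + α^4 + α + 1.
Check for roots in GF(2): g(0) = 1; g(1) = 1.
No roots, so no linear factors.
Monic irreducibles of degree 2 over GF(2): α^2 + α + 1.
None of them divide g (all give nonzero remainder).
Monic irreducibles of degree 3 over GF(2): α^3 + α + 1, α^3 + α^2 + 1.
None of them divide g (all give nonzero remainder).
No irreducible factor of degree ≤ 3 exists, so g is irreducible over GF(2).

Yes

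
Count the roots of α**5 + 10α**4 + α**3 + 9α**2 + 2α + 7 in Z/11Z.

Write g(α) = α**5 + 10α**4 + α**3 + 9α**2 + 2α + 7.
Evaluate at each of the 11 elements of Z/11Z:
g(0) = 7; g(1) = 8; g(2) = 5; g(3) = 8; g(4) = 1; g(5) = 7; g(6) = 10; g(7) = 9; g(8) = 6; g(9) = 5; g(10) = 0 → root.
Roots: {10}.

1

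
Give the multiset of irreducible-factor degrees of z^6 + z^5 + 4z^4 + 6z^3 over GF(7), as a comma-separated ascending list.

1, 1, 1, 3

Write h(z) = z^6 + z^5 + 4z^4 + 6z^3.
Linear factors from roots: (z).
Complete factorization: h(z) = (z)^3·(z^3 + z^2 + 4z + 6).
Factor degrees with multiplicity: 1 + 1 + 1 + 3 = 6.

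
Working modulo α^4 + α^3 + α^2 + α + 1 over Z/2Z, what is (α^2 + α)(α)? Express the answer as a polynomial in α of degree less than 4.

Multiply in Z/2Z[α]: (α^2 + α)·(α) = α^3 + α^2.
Reduced: α^3 + α^2.

α^3 + α^2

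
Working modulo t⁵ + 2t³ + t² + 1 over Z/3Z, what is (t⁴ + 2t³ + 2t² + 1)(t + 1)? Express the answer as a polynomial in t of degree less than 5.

Multiply in Z/3Z[t]: (t⁴ + 2t³ + 2t² + 1)·(t + 1) = t⁵ + t³ + 2t² + t + 1.
Reduce using t⁵ ≡ t³ + 2t² + 2 (mod t⁵ + 2t³ + t² + 1).
Reduced: 2t³ + t² + t.

2t^3 + t^2 + t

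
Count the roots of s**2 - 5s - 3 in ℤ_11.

2

Write P(s) = s**2 - 5s - 3.
Evaluate at each of the 11 elements of ℤ_11:
P(0) = 8; P(1) = 4; P(2) = 2; P(3) = 2; P(4) = 4; P(5) = 8; P(6) = 3; P(7) = 0 → root; P(8) = 10; P(9) = 0 → root; P(10) = 3.
Roots: {7, 9}.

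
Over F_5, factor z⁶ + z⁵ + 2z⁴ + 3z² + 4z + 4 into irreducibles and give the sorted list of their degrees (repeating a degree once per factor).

Write f(z) = z⁶ + z⁵ + 2z⁴ + 3z² + 4z + 4.
Roots in F_5: f(0) = 4; f(1) = 0 → root; f(2) = 2; f(3) = 2; f(4) = 0 → root.
Linear factors from roots: (z + 4), (z + 1).
Complete factorization: f(z) = (z + 1)·(z + 4)·(z² + 2z + 3)·(z² + 4z + 2).
Factor degrees with multiplicity: 1 + 1 + 2 + 2 = 6.

1, 1, 2, 2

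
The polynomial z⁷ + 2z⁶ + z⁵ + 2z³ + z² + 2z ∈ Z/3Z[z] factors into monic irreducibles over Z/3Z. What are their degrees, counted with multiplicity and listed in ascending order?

Write g(z) = z⁷ + 2z⁶ + z⁵ + 2z³ + z² + 2z.
Roots in Z/3Z: g(0) = 0 → root; g(1) = 0 → root; g(2) = 0 → root.
Linear factors from roots: (z), (z + 2), (z + 1).
Complete factorization: g(z) = (z)·(z + 2)·(z + 1)^3·(z² + 1).
Factor degrees with multiplicity: 1 + 1 + 1 + 1 + 1 + 2 = 7.

1, 1, 1, 1, 1, 2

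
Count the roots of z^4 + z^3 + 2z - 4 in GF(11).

4

Write g(z) = z^4 + z^3 + 2z - 4.
Evaluate at each of the 11 elements of GF(11):
g(0) = 7; g(1) = 0 → root; g(2) = 2; g(3) = 0 → root; g(4) = 5; g(5) = 8; g(6) = 2; g(7) = 4; g(8) = 0 → root; g(9) = 0 → root; g(10) = 5.
Roots: {1, 3, 8, 9}.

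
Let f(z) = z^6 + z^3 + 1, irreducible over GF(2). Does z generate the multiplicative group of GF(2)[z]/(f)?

|GF(2^6)^×| = 2^6 − 1 = 63. Prime factorization: 63 = 3^2·7.
f is primitive ⇔ z has order 63 in GF(2)[z]/(f), i.e. z^(63/q) ≠ 1 for each prime q | 63.
z^(21) mod f = z^3.
z^(9) mod f = 1
Since z^(9) = 1, the order of z divides 9 < 63; not primitive.

No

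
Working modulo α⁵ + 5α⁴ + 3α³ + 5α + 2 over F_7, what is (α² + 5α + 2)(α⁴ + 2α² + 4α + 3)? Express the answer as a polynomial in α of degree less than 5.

Multiply in F_7[α]: (α² + 5α + 2)·(α⁴ + 2α² + 4α + 3) = α⁶ + 5α⁵ + 4α⁴ + 6α² + 2α + 6.
Reduce using α⁵ ≡ 2α⁴ + 4α³ + 2α + 5 (mod α⁵ + 5α⁴ + 3α³ + 5α + 2).
Reduced: α⁴ + α² + 6.

α^4 + α^2 + 6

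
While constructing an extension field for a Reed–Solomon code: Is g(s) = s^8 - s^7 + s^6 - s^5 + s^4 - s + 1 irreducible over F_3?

Check for roots in F_3: g(0) = 1; g(1) = 1; g(2) = 1.
No roots, so no linear factors.
Monic irreducibles of degree 2 over GF(3): s^2 + 1, s^2 + s - 1, s^2 - s - 1.
None of them divide g (all give nonzero remainder).
Degree-3 irreducible divisors: test the 8 monic irreducibles of degree 3 over GF(3).
None of them divide g (all give nonzero remainder).
Degree-4 irreducible divisors: test the 18 monic irreducibles of degree 4 over GF(3).
None of them divide g (all give nonzero remainder).
No irreducible factor of degree ≤ 4 exists, so g is irreducible over GF(3).

Yes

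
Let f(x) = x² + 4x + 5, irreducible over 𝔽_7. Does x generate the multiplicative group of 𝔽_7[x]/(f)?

Yes

|GF(7^2)^×| = 7^2 − 1 = 48. Prime factorization: 48 = 2^4·3.
f is primitive ⇔ x has order 48 in GF(7)[x]/(f), i.e. x^(48/q) ≠ 1 for each prime q | 48.
x^(24) mod f = 6.
x^(16) mod f = 4.
None equal 1, so x has full order 48; f is primitive.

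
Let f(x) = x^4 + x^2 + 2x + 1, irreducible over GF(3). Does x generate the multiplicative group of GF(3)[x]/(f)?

|GF(3^4)^×| = 3^4 − 1 = 80. Prime factorization: 80 = 2^4·5.
f is primitive ⇔ x has order 80 in GF(3)[x]/(f), i.e. x^(80/q) ≠ 1 for each prime q | 80.
x^(40) mod f = 1
x^(16) mod f = 2x^3 + 2.
Since x^(40) = 1, the order of x divides 40 < 80; not primitive.

No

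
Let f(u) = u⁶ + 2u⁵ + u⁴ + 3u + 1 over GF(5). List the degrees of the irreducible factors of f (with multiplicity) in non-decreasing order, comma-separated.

Roots in GF(5): f(0) = 1; f(1) = 3; f(2) = 1; f(3) = 1; f(4) = 3.
Complete factorization: f(u) = (u⁶ + 2u⁵ + u⁴ + 3u + 1).
Factor degrees with multiplicity: 6 = 6.

6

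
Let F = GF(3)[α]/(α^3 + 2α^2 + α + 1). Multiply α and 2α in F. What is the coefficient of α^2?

Multiply in GF(3)[α]: (α)·(2α) = 2α^2.
Reduced: 2α^2.

2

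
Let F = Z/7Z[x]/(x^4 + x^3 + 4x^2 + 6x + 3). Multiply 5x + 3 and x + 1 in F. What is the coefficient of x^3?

0

Multiply in Z/7Z[x]: (5x + 3)·(x + 1) = 5x^2 + x + 3.
Reduced: 5x^2 + x + 3.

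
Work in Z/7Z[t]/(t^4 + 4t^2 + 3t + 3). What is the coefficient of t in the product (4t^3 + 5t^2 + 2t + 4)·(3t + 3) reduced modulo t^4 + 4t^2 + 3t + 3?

Multiply in Z/7Z[t]: (4t^3 + 5t^2 + 2t + 4)·(3t + 3) = 5t^4 + 6t^3 + 4t + 5.
Reduce using t^4 ≡ 3t^2 + 4t + 4 (mod t^4 + 4t^2 + 3t + 3).
Reduced: 6t^3 + t^2 + 3t + 4.

3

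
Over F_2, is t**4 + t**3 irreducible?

Write P(t) = t**4 + t**3.
Check for roots in F_2: P(0) = 0 → root; P(1) = 0 → root.
P(0) = 0, so (t) divides P(t); P is reducible.

No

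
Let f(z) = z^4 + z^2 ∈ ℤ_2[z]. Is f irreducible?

Check for roots in ℤ_2: f(0) = 0 → root; f(1) = 0 → root.
f(0) = 0, so (z) divides f(z); f is reducible.

No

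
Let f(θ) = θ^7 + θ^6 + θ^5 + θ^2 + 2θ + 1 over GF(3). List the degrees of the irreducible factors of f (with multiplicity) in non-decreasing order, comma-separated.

7

Roots in GF(3): f(0) = 1; f(1) = 1; f(2) = 2.
Complete factorization: f(θ) = (θ^7 + θ^6 + θ^5 + θ^2 + 2θ + 1).
Factor degrees with multiplicity: 7 = 7.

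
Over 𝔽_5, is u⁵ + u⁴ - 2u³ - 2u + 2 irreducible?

Write P(u) = u⁵ + u⁴ - 2u³ - 2u + 2.
Check for roots in 𝔽_5: P(0) = 2; P(1) = 0 → root; P(2) = 0 → root; P(3) = 1; P(4) = 1.
P(1) = 0, so (u − 1) divides P(u); P is reducible.

No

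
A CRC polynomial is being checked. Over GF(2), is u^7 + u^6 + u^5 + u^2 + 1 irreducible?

Write f(u) = u^7 + u^6 + u^5 + u^2 + 1.
Check for roots in GF(2): f(0) = 1; f(1) = 1.
No roots, so no linear factors.
Monic irreducibles of degree 2 over GF(2): u^2 + u + 1.
None of them divide f (all give nonzero remainder).
Monic irreducibles of degree 3 over GF(2): u^3 + u + 1, u^3 + u^2 + 1.
None of them divide f (all give nonzero remainder).
No irreducible factor of degree ≤ 3 exists, so f is irreducible over GF(2).

Yes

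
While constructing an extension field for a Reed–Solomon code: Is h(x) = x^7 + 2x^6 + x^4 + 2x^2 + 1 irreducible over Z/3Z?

Check for roots in Z/3Z: h(0) = 1; h(1) = 1; h(2) = 2.
No roots, so no linear factors.
Monic irreducibles of degree 2 over GF(3): x^2 + 1, x^2 + x + 2, x^2 + 2x + 2.
None of them divide h (all give nonzero remainder).
Degree-3 irreducible divisors: test the 8 monic irreducibles of degree 3 over GF(3).
None of them divide h (all give nonzero remainder).
No irreducible factor of degree ≤ 3 exists, so h is irreducible over GF(3).

Yes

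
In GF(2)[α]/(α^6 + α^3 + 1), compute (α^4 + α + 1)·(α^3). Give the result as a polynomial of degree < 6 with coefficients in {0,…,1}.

Multiply in GF(2)[α]: (α^4 + α + 1)·(α^3) = α^7 + α^4 + α^3.
Reduce using α^6 ≡ α^3 + 1 (mod α^6 + α^3 + 1).
Reduced: α^3 + α.

α^3 + α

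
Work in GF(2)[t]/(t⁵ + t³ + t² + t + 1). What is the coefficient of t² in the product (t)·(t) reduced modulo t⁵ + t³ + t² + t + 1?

Multiply in GF(2)[t]: (t)·(t) = t².
Reduced: t².

1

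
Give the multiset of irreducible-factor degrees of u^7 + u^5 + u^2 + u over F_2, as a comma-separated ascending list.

1, 1, 2, 3

Write h(u) = u^7 + u^5 + u^2 + u.
Roots in F_2: h(0) = 0 → root; h(1) = 0 → root.
Linear factors from roots: (u), (u + 1).
Complete factorization: h(u) = (u)·(u + 1)·(u^2 + u + 1)·(u^3 + u + 1).
Factor degrees with multiplicity: 1 + 1 + 2 + 3 = 7.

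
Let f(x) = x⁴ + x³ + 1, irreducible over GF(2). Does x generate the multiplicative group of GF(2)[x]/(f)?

Yes

|GF(2^4)^×| = 2^4 − 1 = 15. Prime factorization: 15 = 3·5.
f is primitive ⇔ x has order 15 in GF(2)[x]/(f), i.e. x^(15/q) ≠ 1 for each prime q | 15.
x^(5) mod f = x³ + x + 1.
x^(3) mod f = x³.
None equal 1, so x has full order 15; f is primitive.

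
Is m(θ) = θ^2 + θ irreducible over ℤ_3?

No

Check for roots in ℤ_3: m(0) = 0 → root; m(1) = 2; m(2) = 0 → root.
m(0) = 0, so (θ) divides m(θ); m is reducible.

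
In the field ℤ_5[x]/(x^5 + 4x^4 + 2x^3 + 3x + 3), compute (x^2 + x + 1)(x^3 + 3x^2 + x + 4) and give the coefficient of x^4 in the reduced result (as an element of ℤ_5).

0

Multiply in ℤ_5[x]: (x^2 + x + 1)·(x^3 + 3x^2 + x + 4) = x^5 + 4x^4 + 3x^2 + 4.
Reduce using x^5 ≡ x^4 + 3x^3 + 2x + 2 (mod x^5 + 4x^4 + 2x^3 + 3x + 3).
Reduced: 3x^3 + 3x^2 + 2x + 1.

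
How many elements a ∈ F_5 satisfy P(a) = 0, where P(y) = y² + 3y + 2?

2

Evaluate at each of the 5 elements of F_5:
P(0) = 2; P(1) = 1; P(2) = 2; P(3) = 0 → root; P(4) = 0 → root.
Roots: {3, 4}.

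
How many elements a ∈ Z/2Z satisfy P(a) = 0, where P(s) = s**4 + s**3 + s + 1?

1

Evaluate at each of the 2 elements of Z/2Z:
P(0) = 1; P(1) = 0 → root.
Roots: {1}.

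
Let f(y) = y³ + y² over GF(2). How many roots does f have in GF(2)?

2

Evaluate at each of the 2 elements of GF(2):
f(0) = 0 → root; f(1) = 0 → root.
Roots: {0, 1}.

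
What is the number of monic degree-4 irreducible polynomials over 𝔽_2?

By the necklace-counting formula, N_2(4) = (1/4) Σ_{d|4} μ(4/d)·2^d.
Divisors of 4: 1, 2, 4; μ(4/d) for each: 0, -1, 1.
Σ = − 2^2 + 2^4 = 12.
N = 12/4 = 3.

3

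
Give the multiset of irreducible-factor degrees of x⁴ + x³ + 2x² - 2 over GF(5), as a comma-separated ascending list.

1, 1, 1, 1

Write f(x) = x⁴ + x³ + 2x² - 2.
Roots in GF(5): f(0) = 3; f(1) = 2; f(2) = 0 → root; f(3) = 4; f(4) = 0 → root.
Linear factors from roots: (x - 2), (x + 1).
Complete factorization: f(x) = (x - 2)·(x + 1)^3.
Factor degrees with multiplicity: 1 + 1 + 1 + 1 = 4.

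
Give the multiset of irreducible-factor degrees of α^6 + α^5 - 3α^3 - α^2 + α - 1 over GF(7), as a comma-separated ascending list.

Write g(α) = α^6 + α^5 - 3α^3 - α^2 + α - 1.
Linear factors from roots: (α + 2), (α + 1).
Complete factorization: g(α) = (α + 2)·(α + 1)^2·(α^3 - 3α^2 + 3).
Factor degrees with multiplicity: 1 + 1 + 1 + 3 = 6.

1, 1, 1, 3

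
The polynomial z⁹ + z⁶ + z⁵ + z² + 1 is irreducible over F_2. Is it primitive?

Write f(z) = z⁹ + z⁶ + z⁵ + z² + 1.
|GF(2^9)^×| = 2^9 − 1 = 511. Prime factorization: 511 = 7·73.
f is primitive ⇔ z has order 511 in GF(2)[z]/(f), i.e. z^(511/q) ≠ 1 for each prime q | 511.
z^(73) mod f = 1
z^(7) mod f = z⁷.
Since z^(73) = 1, the order of z divides 73 < 511; not primitive.

No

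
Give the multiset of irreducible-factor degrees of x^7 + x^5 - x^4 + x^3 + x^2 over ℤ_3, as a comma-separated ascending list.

Write h(x) = x^7 + x^5 - x^4 + x^3 + x^2.
Roots in ℤ_3: h(0) = 0 → root; h(1) = 0 → root; h(2) = 0 → root.
Linear factors from roots: (x), (x - 1), (x + 1).
Complete factorization: h(x) = (x + 1)·(x - 1)·(x)^2·(x^3 - x - 1).
Factor degrees with multiplicity: 1 + 1 + 1 + 1 + 3 = 7.

1, 1, 1, 1, 3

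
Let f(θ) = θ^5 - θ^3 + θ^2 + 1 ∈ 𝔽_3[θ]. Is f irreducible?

Yes

Check for roots in 𝔽_3: f(0) = 1; f(1) = 2; f(2) = 2.
No roots, so no linear factors.
Monic irreducibles of degree 2 over GF(3): θ^2 + 1, θ^2 + θ - 1, θ^2 - θ - 1.
None of them divide f (all give nonzero remainder).
No irreducible factor of degree ≤ 2 exists, so f is irreducible over GF(3).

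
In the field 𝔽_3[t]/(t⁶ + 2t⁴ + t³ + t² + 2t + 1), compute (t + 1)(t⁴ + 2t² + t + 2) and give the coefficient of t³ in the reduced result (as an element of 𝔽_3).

Multiply in 𝔽_3[t]: (t + 1)·(t⁴ + 2t² + t + 2) = t⁵ + t⁴ + 2t³ + 2.
Reduced: t⁵ + t⁴ + 2t³ + 2.

2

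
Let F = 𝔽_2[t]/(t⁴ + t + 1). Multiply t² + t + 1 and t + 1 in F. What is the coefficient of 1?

1

Multiply in 𝔽_2[t]: (t² + t + 1)·(t + 1) = t³ + 1.
Reduced: t³ + 1.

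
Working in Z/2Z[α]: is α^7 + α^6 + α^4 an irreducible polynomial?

Write m(α) = α^7 + α^6 + α^4.
Check for roots in Z/2Z: m(0) = 0 → root; m(1) = 1.
m(0) = 0, so (α) divides m(α); m is reducible.

No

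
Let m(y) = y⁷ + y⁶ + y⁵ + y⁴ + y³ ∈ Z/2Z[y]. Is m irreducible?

No

Check for roots in Z/2Z: m(0) = 0 → root; m(1) = 1.
m(0) = 0, so (y) divides m(y); m is reducible.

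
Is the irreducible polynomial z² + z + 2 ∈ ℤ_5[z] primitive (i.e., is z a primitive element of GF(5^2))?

Write f(z) = z² + z + 2.
|GF(5^2)^×| = 5^2 − 1 = 24. Prime factorization: 24 = 2^3·3.
f is primitive ⇔ z has order 24 in GF(5)[z]/(f), i.e. z^(24/q) ≠ 1 for each prime q | 24.
z^(12) mod f = 4.
z^(8) mod f = 3z + 1.
None equal 1, so z has full order 24; f is primitive.

Yes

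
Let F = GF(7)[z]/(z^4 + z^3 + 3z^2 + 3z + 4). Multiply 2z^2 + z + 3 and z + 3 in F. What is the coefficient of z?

6

Multiply in GF(7)[z]: (2z^2 + z + 3)·(z + 3) = 2z^3 + 6z + 2.
Reduced: 2z^3 + 6z + 2.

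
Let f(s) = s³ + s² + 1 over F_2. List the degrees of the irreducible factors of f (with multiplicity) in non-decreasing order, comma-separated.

Roots in F_2: f(0) = 1; f(1) = 1.
Complete factorization: f(s) = (s³ + s² + 1).
Factor degrees with multiplicity: 3 = 3.

3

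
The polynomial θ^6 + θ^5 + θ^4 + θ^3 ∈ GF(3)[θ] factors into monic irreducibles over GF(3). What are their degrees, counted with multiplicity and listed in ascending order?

Write f(θ) = θ^6 + θ^5 + θ^4 + θ^3.
Roots in GF(3): f(0) = 0 → root; f(1) = 1; f(2) = 0 → root.
Linear factors from roots: (θ), (θ + 1).
Complete factorization: f(θ) = (θ + 1)·(θ)^3·(θ^2 + 1).
Factor degrees with multiplicity: 1 + 1 + 1 + 1 + 2 = 6.

1, 1, 1, 1, 2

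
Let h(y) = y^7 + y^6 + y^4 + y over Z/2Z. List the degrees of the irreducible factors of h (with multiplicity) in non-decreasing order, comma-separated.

Roots in Z/2Z: h(0) = 0 → root; h(1) = 0 → root.
Linear factors from roots: (y), (y + 1).
Complete factorization: h(y) = (y)·(y + 1)^3·(y^3 + y + 1).
Factor degrees with multiplicity: 1 + 1 + 1 + 1 + 3 = 7.

1, 1, 1, 1, 3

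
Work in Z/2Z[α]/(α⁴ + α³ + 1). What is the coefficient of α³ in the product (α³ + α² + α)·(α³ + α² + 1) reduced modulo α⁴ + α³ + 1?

1

Multiply in Z/2Z[α]: (α³ + α² + α)·(α³ + α² + 1) = α⁶ + α² + α.
Reduce using α⁴ ≡ α³ + 1 (mod α⁴ + α³ + 1).
Reduced: α³ + 1.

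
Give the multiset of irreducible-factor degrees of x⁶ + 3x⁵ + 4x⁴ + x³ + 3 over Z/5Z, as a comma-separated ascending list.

Write g(x) = x⁶ + 3x⁵ + 4x⁴ + x³ + 3.
Roots in Z/5Z: g(0) = 3; g(1) = 2; g(2) = 0 → root; g(3) = 2; g(4) = 4.
Linear factors from roots: (x + 3).
Complete factorization: g(x) = (x + 3)·(x² + 3x + 4)·(x³ + 2x² + 4x + 4).
Factor degrees with multiplicity: 1 + 2 + 3 = 6.

1, 2, 3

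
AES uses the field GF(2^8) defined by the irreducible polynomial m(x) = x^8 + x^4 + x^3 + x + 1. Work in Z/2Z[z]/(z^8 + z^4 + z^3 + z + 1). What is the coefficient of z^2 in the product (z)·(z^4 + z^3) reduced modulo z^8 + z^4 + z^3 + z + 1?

0

Multiply in Z/2Z[z]: (z)·(z^4 + z^3) = z^5 + z^4.
Reduced: z^5 + z^4.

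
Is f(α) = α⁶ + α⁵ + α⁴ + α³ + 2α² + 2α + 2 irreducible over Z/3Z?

Check for roots in Z/3Z: f(0) = 2; f(1) = 1; f(2) = 2.
No roots, so no linear factors.
Monic irreducibles of degree 2 over GF(3): α² + 1, α² + α + 2, α² + 2α + 2.
None of them divide f (all give nonzero remainder).
Degree-3 irreducible divisors: test the 8 monic irreducibles of degree 3 over GF(3).
None of them divide f (all give nonzero remainder).
No irreducible factor of degree ≤ 3 exists, so f is irreducible over GF(3).

Yes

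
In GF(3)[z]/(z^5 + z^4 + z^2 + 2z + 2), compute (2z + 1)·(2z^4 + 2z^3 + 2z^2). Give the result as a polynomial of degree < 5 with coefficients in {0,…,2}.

Multiply in GF(3)[z]: (2z + 1)·(2z^4 + 2z^3 + 2z^2) = z^5 + 2z^2.
Reduce using z^5 ≡ 2z^4 + 2z^2 + z + 1 (mod z^5 + z^4 + z^2 + 2z + 2).
Reduced: 2z^4 + z^2 + z + 1.

2z^4 + z^2 + z + 1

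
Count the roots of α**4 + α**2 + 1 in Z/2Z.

0

Write h(α) = α**4 + α**2 + 1.
Evaluate at each of the 2 elements of Z/2Z:
h(0) = 1; h(1) = 1.
No element is a root.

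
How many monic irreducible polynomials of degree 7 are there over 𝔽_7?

The number of monic irreducibles of degree 7 over GF(7) is (1/7)·Σ_{d∣7} μ(7/d) 7^d.
Divisors of 7: 1, 7; μ(7/d) for each: -1, 1.
Σ = − 7^1 + 7^7 = 823536.
N = 823536/7 = 117648.

117648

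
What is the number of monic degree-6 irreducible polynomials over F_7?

19544

By the necklace-counting formula, N_7(6) = (1/6) Σ_{d|6} μ(6/d)·7^d.
Divisors of 6: 1, 2, 3, 6; μ(6/d) for each: 1, -1, -1, 1.
Σ = 7^1 − 7^2 − 7^3 + 7^6 = 117264.
N = 117264/6 = 19544.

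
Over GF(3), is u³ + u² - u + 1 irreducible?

Write f(u) = u³ + u² - u + 1.
Check for roots in GF(3): f(0) = 1; f(1) = 2; f(2) = 2.
No roots. A degree-3 polynomial over a field with no linear factor is irreducible.

Yes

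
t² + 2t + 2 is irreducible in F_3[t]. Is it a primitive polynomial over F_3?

Write f(t) = t² + 2t + 2.
|GF(3^2)^×| = 3^2 − 1 = 8. Prime factorization: 8 = 2^3.
f is primitive ⇔ t has order 8 in GF(3)[t]/(f), i.e. t^(8/q) ≠ 1 for each prime q | 8.
t^(4) mod f = 2.
None equal 1, so t has full order 8; f is primitive.

Yes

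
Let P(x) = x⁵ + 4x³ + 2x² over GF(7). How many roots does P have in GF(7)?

Evaluate at each of the 7 elements of GF(7):
P(0) = 0 → root; P(1) = 0 → root; P(2) = 2; P(3) = 5; P(4) = 3; P(5) = 0 → root; P(6) = 4.
Roots: {0, 1, 5}.

3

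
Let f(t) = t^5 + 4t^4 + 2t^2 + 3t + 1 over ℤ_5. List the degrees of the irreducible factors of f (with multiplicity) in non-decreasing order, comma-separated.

1, 2, 2

Roots in ℤ_5: f(0) = 1; f(1) = 1; f(2) = 1; f(3) = 0 → root; f(4) = 3.
Linear factors from roots: (t + 2).
Complete factorization: f(t) = (t + 2)·(t^2 + 3t + 3)·(t^2 + 4t + 1).
Factor degrees with multiplicity: 1 + 2 + 2 = 5.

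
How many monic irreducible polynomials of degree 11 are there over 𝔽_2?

186

Gauss's count: N_{2}(11) = (1/11) Σ_{d|11} μ(11/d)·2^d.
Divisors of 11: 1, 11; μ(11/d) for each: -1, 1.
Σ = − 2^1 + 2^11 = 2046.
N = 2046/11 = 186.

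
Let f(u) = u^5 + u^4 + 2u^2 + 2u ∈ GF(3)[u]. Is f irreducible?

Check for roots in GF(3): f(0) = 0 → root; f(1) = 0 → root; f(2) = 0 → root.
f(0) = 0, so (u) divides f(u); f is reducible.

No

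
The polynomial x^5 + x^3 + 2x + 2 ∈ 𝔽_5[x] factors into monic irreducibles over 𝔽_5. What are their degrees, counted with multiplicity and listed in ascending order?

Write f(x) = x^5 + x^3 + 2x + 2.
Roots in 𝔽_5: f(0) = 2; f(1) = 1; f(2) = 1; f(3) = 3; f(4) = 3.
Complete factorization: f(x) = (x^5 + x^3 + 2x + 2).
Factor degrees with multiplicity: 5 = 5.

5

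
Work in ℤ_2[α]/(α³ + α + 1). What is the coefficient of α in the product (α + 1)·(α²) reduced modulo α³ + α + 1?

Multiply in ℤ_2[α]: (α + 1)·(α²) = α³ + α².
Reduce using α³ ≡ α + 1 (mod α³ + α + 1).
Reduced: α² + α + 1.

1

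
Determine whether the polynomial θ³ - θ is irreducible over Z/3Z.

Write m(θ) = θ³ - θ.
Check for roots in Z/3Z: m(0) = 0 → root; m(1) = 0 → root; m(2) = 0 → root.
m(0) = 0, so (θ) divides m(θ); m is reducible.

No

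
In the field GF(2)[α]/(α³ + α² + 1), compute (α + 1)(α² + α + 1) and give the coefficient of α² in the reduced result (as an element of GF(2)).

Multiply in GF(2)[α]: (α + 1)·(α² + α + 1) = α³ + 1.
Reduce using α³ ≡ α² + 1 (mod α³ + α² + 1).
Reduced: α².

1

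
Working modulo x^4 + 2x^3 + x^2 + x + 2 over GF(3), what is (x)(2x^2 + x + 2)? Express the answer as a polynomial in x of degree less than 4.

2x^3 + x^2 + 2x

Multiply in GF(3)[x]: (x)·(2x^2 + x + 2) = 2x^3 + x^2 + 2x.
Reduced: 2x^3 + x^2 + 2x.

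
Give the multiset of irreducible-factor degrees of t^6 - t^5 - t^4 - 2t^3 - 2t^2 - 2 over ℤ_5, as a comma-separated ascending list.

1, 2, 3

Write h(t) = t^6 - t^5 - t^4 - 2t^3 - 2t^2 - 2.
Roots in ℤ_5: h(0) = 3; h(1) = 3; h(2) = 0 → root; h(3) = 1; h(4) = 4.
Linear factors from roots: (t - 2).
Complete factorization: h(t) = (t - 2)·(t^2 + 2)·(t^3 + t^2 - t - 2).
Factor degrees with multiplicity: 1 + 2 + 3 = 6.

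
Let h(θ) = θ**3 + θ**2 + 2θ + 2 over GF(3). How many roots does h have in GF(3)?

2

Evaluate at each of the 3 elements of GF(3):
h(0) = 2; h(1) = 0 → root; h(2) = 0 → root.
Roots: {1, 2}.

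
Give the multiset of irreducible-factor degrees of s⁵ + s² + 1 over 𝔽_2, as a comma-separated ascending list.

5

Write f(s) = s⁵ + s² + 1.
Roots in 𝔽_2: f(0) = 1; f(1) = 1.
Complete factorization: f(s) = (s⁵ + s² + 1).
Factor degrees with multiplicity: 5 = 5.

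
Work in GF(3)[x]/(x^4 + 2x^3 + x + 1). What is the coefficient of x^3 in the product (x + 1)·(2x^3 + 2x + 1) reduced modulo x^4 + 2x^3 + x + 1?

Multiply in GF(3)[x]: (x + 1)·(2x^3 + 2x + 1) = 2x^4 + 2x^3 + 2x^2 + 1.
Reduce using x^4 ≡ x^3 + 2x + 2 (mod x^4 + 2x^3 + x + 1).
Reduced: x^3 + 2x^2 + x + 2.

1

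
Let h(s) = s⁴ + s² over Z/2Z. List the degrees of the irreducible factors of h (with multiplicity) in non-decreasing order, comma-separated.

Roots in Z/2Z: h(0) = 0 → root; h(1) = 0 → root.
Linear factors from roots: (s), (s + 1).
Complete factorization: h(s) = (s)^2·(s + 1)^2.
Factor degrees with multiplicity: 1 + 1 + 1 + 1 = 4.

1, 1, 1, 1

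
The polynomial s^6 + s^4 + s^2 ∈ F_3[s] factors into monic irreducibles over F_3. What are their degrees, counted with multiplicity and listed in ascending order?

Write h(s) = s^6 + s^4 + s^2.
Roots in F_3: h(0) = 0 → root; h(1) = 0 → root; h(2) = 0 → root.
Linear factors from roots: (s), (s - 1), (s + 1).
Complete factorization: h(s) = (s)^2·(s + 1)^2·(s - 1)^2.
Factor degrees with multiplicity: 1 + 1 + 1 + 1 + 1 + 1 = 6.

1, 1, 1, 1, 1, 1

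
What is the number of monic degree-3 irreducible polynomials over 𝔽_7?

112

Gauss's count: N_{7}(3) = (1/3) Σ_{d|3} μ(3/d)·7^d.
Divisors of 3: 1, 3; μ(3/d) for each: -1, 1.
Σ = − 7^1 + 7^3 = 336.
N = 336/3 = 112.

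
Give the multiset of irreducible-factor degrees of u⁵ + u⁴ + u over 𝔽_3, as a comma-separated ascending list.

1, 1, 3

Write f(u) = u⁵ + u⁴ + u.
Roots in 𝔽_3: f(0) = 0 → root; f(1) = 0 → root; f(2) = 2.
Linear factors from roots: (u), (u - 1).
Complete factorization: f(u) = (u)·(u - 1)·(u³ - u² - u - 1).
Factor degrees with multiplicity: 1 + 1 + 3 = 5.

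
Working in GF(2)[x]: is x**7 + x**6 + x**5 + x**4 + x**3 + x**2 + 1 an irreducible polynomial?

Yes

Write m(x) = x**7 + x**6 + x**5 + x**4 + x**3 + x**2 + 1.
Check for roots in GF(2): m(0) = 1; m(1) = 1.
No roots, so no linear factors.
Monic irreducibles of degree 2 over GF(2): x**2 + x + 1.
None of them divide m (all give nonzero remainder).
Monic irreducibles of degree 3 over GF(2): x**3 + x + 1, x**3 + x**2 + 1.
None of them divide m (all give nonzero remainder).
No irreducible factor of degree ≤ 3 exists, so m is irreducible over GF(2).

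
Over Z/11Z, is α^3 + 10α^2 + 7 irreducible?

Write g(α) = α^3 + 10α^2 + 7.
Check each element of Z/11Z for a root: g(0)=7, g(1)=7, g(2)=0, g(3)=3, g(4)=0, g(5)=8, g(6)=0, g(7)=4, g(8)=4, g(9)=6, g(10)=5.
g(2) = 0, so (α − 2) divides g(α); g is reducible.

No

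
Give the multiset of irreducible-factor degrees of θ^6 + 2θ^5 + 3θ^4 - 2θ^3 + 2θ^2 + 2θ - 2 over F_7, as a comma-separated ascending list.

Write g(θ) = θ^6 + 2θ^5 + 3θ^4 - 2θ^3 + 2θ^2 + 2θ - 2.
Complete factorization: g(θ) = (θ^6 + 2θ^5 + 3θ^4 - 2θ^3 + 2θ^2 + 2θ - 2).
Factor degrees with multiplicity: 6 = 6.

6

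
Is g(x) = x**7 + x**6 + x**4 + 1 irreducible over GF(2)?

Check for roots in GF(2): g(0) = 1; g(1) = 0 → root.
g(1) = 0, so (x − 1) divides g(x); g is reducible.

No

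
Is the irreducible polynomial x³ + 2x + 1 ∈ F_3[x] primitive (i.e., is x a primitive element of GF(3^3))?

Write f(x) = x³ + 2x + 1.
|GF(3^3)^×| = 3^3 − 1 = 26. Prime factorization: 26 = 2·13.
f is primitive ⇔ x has order 26 in GF(3)[x]/(f), i.e. x^(26/q) ≠ 1 for each prime q | 26.
x^(13) mod f = 2.
x^(2) mod f = x².
None equal 1, so x has full order 26; f is primitive.

Yes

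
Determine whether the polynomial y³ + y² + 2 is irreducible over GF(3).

Write f(y) = y³ + y² + 2.
Check for roots in GF(3): f(0) = 2; f(1) = 1; f(2) = 2.
No roots. A degree-3 polynomial over a field with no linear factor is irreducible.

Yes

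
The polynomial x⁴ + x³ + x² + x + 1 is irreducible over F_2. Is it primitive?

No

Write f(x) = x⁴ + x³ + x² + x + 1.
|GF(2^4)^×| = 2^4 − 1 = 15. Prime factorization: 15 = 3·5.
f is primitive ⇔ x has order 15 in GF(2)[x]/(f), i.e. x^(15/q) ≠ 1 for each prime q | 15.
x^(5) mod f = 1
x^(3) mod f = x³.
Since x^(5) = 1, the order of x divides 5 < 15; not primitive.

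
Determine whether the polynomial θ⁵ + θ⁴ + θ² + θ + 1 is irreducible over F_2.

Write g(θ) = θ⁵ + θ⁴ + θ² + θ + 1.
Check for roots in F_2: g(0) = 1; g(1) = 1.
No roots, so no linear factors.
Monic irreducibles of degree 2 over GF(2): θ² + θ + 1.
None of them divide g (all give nonzero remainder).
No irreducible factor of degree ≤ 2 exists, so g is irreducible over GF(2).

Yes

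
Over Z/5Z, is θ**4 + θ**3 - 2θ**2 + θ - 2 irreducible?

No

Write P(θ) = θ**4 + θ**3 - 2θ**2 + θ - 2.
Check for roots in Z/5Z: P(0) = 3; P(1) = 4; P(2) = 1; P(3) = 1; P(4) = 0 → root.
P(4) = 0, so (θ − 4) divides P(θ); P is reducible.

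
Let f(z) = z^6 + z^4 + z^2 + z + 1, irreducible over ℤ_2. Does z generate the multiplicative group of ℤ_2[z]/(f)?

No

|GF(2^6)^×| = 2^6 − 1 = 63. Prime factorization: 63 = 3^2·7.
f is primitive ⇔ z has order 63 in GF(2)[z]/(f), i.e. z^(63/q) ≠ 1 for each prime q | 63.
z^(21) mod f = 1
z^(9) mod f = z^4 + z^2 + z.
Since z^(21) = 1, the order of z divides 21 < 63; not primitive.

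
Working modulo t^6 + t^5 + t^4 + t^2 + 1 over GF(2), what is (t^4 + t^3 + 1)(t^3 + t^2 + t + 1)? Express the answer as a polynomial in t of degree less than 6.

Multiply in GF(2)[t]: (t^4 + t^3 + 1)·(t^3 + t^2 + t + 1) = t^7 + t^2 + t + 1.
Reduce using t^6 ≡ t^5 + t^4 + t^2 + 1 (mod t^6 + t^5 + t^4 + t^2 + 1).
Reduced: t^4 + t^3.

t^4 + t^3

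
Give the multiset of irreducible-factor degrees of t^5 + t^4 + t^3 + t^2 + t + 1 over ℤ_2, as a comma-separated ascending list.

Write h(t) = t^5 + t^4 + t^3 + t^2 + t + 1.
Roots in ℤ_2: h(0) = 1; h(1) = 0 → root.
Linear factors from roots: (t + 1).
Complete factorization: h(t) = (t + 1)·(t^2 + t + 1)^2.
Factor degrees with multiplicity: 1 + 2 + 2 = 5.

1, 2, 2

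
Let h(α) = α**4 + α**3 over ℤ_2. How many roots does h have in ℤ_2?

Evaluate at each of the 2 elements of ℤ_2:
h(0) = 0 → root; h(1) = 0 → root.
Roots: {0, 1}.

2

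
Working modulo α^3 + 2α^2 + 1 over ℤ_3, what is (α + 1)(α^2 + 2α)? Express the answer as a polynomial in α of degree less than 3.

Multiply in ℤ_3[α]: (α + 1)·(α^2 + 2α) = α^3 + 2α.
Reduce using α^3 ≡ α^2 + 2 (mod α^3 + 2α^2 + 1).
Reduced: α^2 + 2α + 2.

α^2 + 2α + 2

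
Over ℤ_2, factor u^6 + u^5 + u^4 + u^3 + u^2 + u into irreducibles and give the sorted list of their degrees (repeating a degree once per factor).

1, 1, 2, 2

Write f(u) = u^6 + u^5 + u^4 + u^3 + u^2 + u.
Roots in ℤ_2: f(0) = 0 → root; f(1) = 0 → root.
Linear factors from roots: (u), (u + 1).
Complete factorization: f(u) = (u)·(u + 1)·(u^2 + u + 1)^2.
Factor degrees with multiplicity: 1 + 1 + 2 + 2 = 6.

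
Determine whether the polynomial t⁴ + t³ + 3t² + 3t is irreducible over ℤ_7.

Write g(t) = t⁴ + t³ + 3t² + 3t.
Check for roots in ℤ_7: g(0) = 0 → root; g(1) = 1; g(2) = 0 → root; g(3) = 4; g(4) = 2; g(5) = 0 → root; g(6) = 0 → root.
g(0) = 0, so (t) divides g(t); g is reducible.

No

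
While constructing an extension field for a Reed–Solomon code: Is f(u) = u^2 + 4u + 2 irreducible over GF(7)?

Check for roots in GF(7): f(0) = 2; f(1) = 0 → root; f(2) = 0 → root; f(3) = 2; f(4) = 6; f(5) = 5; f(6) = 6.
f(1) = 0, so (u − 1) divides f(u); f is reducible.

No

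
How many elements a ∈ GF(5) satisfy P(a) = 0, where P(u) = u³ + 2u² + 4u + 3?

Evaluate at each of the 5 elements of GF(5):
P(0) = 3; P(1) = 0 → root; P(2) = 2; P(3) = 0 → root; P(4) = 0 → root.
Roots: {1, 3, 4}.

3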